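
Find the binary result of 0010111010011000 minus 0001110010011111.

Method 1 - Direct subtraction (column by column from the right: bit − bit − borrow-in; if negative, add 2 and borrow 1 from the next column):
borrow: 0010001111111110
        0010111010011000
-       0001110010011111
------------------------
        0001000111111001

Method 2 - Add two's complement:
Two's complement of 0001110010011111: invert → 1110001101100000, add 1 → 1110001101100001
  0010111010011000
+ 1110001101100001
------------------
 10001000111111001  (end carry out of the top bit = 1)
Discarding the end carry: 0001000111111001
Decimal check:
  0010111010011000 = 8192 + 2048 + 1024 + 512 + 128 + 16 + 8 = 11928
  0001110010011111 = 4096 + 2048 + 1024 + 128 + 16 + 8 + 4 + 2 + 1 = 7327
  11928 - 7327 = 4601, and 0001000111111001 = 4096 + 256 + 128 + 64 + 32 + 16 + 8 + 1 = 4601 ✓



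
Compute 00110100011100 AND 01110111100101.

AND: 1 only when both bits are 1
  00110100011100
& 01110111100101
----------------
  00110100000100
Decimal: 3356 & 7653 = 3332



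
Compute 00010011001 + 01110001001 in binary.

Add column by column from the right: bit + bit + carry-in; write the sum mod 2, carry 1 when the sum is 2 or 3.
carry:  11100110010
        00010011001
+       01110001001
-------------------
       010000100010
(the carry out of the leftmost column, 0, becomes the leading bit)
Decimal check:
  00010011001 = 128 + 16 + 8 + 1 = 153
  01110001001 = 512 + 256 + 128 + 8 + 1 = 905
  153 + 905 = 1058, and 010000100010 = 1024 + 32 + 2 = 1058 ✓



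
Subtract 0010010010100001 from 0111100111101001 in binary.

Method 1 - Direct subtraction (column by column from the right: bit − bit − borrow-in; if negative, add 2 and borrow 1 from the next column):
borrow: 0000100000000000
        0111100111101001
-       0010010010100001
------------------------
        0101010101001000

Method 2 - Add two's complement:
Two's complement of 0010010010100001: invert → 1101101101011110, add 1 → 1101101101011111
  0111100111101001
+ 1101101101011111
------------------
 10101010101001000  (end carry out of the top bit = 1)
Discarding the end carry: 0101010101001000
Decimal check:
  0111100111101001 = 16384 + 8192 + 4096 + 2048 + 256 + 128 + 64 + 32 + 8 + 1 = 31209
  0010010010100001 = 8192 + 1024 + 128 + 32 + 1 = 9377
  31209 - 9377 = 21832, and 0101010101001000 = 16384 + 4096 + 1024 + 256 + 64 + 8 = 21832 ✓



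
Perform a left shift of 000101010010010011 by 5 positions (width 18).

Original: 000101010010010011 (decimal 21651)
Shift left by 5 positions
Append 5 zeros on the right and drop the 5 high bits that overflow the 18-bit width
Result: 101001001001100000 (decimal 168544)
Equivalent: 21651 << 5 = 21651 × 2^5 = 692832, truncated to 18 bits = 168544



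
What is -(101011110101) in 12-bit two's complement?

Original (sign bit 1, negative): 101011110101
Step 1 - Invert all bits: 010100001010
Step 2 - Add 1: 010100001011
Verification: 101011110101 + 010100001011 = 1000000000000; discarding the end carry (carry out of the top bit) leaves the 12-bit value 000000000000, as required for x + (-x)



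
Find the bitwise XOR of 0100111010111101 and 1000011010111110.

XOR: 1 when bits differ
  0100111010111101
^ 1000011010111110
------------------
  1100100000000011
Decimal: 20157 ^ 34494 = 51203



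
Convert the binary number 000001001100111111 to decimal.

Sum of powers of 2 for each 1-bit:
2^0 + 2^1 + 2^2 + 2^3 + 2^4 + 2^5 + 2^8 + 2^9 + 2^12
= 1 + 2 + 4 + 8 + 16 + 32 + 256 + 512 + 4096
= 4927



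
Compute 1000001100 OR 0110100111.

OR: 1 when either bit is 1
  1000001100
| 0110100111
------------
  1110101111
Decimal: 524 | 423 = 943



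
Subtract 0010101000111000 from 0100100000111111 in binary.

Method 1 - Direct subtraction (column by column from the right: bit − bit − borrow-in; if negative, add 2 and borrow 1 from the next column):
borrow: 0111110000000000
        0100100000111111
-       0010101000111000
------------------------
        0001111000000111

Method 2 - Add two's complement:
Two's complement of 0010101000111000: invert → 1101010111000111, add 1 → 1101010111001000
  0100100000111111
+ 1101010111001000
------------------
 10001111000000111  (end carry out of the top bit = 1)
Discarding the end carry: 0001111000000111
Decimal check:
  0100100000111111 = 16384 + 2048 + 32 + 16 + 8 + 4 + 2 + 1 = 18495
  0010101000111000 = 8192 + 2048 + 512 + 32 + 16 + 8 = 10808
  18495 - 10808 = 7687, and 0001111000000111 = 4096 + 2048 + 1024 + 512 + 4 + 2 + 1 = 7687 ✓



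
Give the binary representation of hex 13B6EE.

Convert each hex digit to 4 bits:
  1 = 0001
  3 = 0011
  B = 1011
  6 = 0110
  E = 1110
  E = 1110
Concatenate: 000100111011011011101110



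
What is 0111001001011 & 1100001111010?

AND: 1 only when both bits are 1
  0111001001011
& 1100001111010
---------------
  0100001001010
Decimal: 3659 & 6266 = 2122



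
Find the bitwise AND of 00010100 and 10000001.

AND: 1 only when both bits are 1
  00010100
& 10000001
----------
  00000000
Decimal: 20 & 129 = 0



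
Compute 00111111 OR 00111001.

OR: 1 when either bit is 1
  00111111
| 00111001
----------
  00111111
Decimal: 63 | 57 = 63



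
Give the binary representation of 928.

Using repeated division by 2:
928 ÷ 2 = 464 remainder 0
464 ÷ 2 = 232 remainder 0
232 ÷ 2 = 116 remainder 0
116 ÷ 2 = 58 remainder 0
58 ÷ 2 = 29 remainder 0
29 ÷ 2 = 14 remainder 1
14 ÷ 2 = 7 remainder 0
7 ÷ 2 = 3 remainder 1
3 ÷ 2 = 1 remainder 1
1 ÷ 2 = 0 remainder 1
Reading remainders bottom to top: 1110100000



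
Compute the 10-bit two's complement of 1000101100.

Original (sign bit 1, negative): 1000101100
Step 1 - Invert all bits: 0111010011
Step 2 - Add 1: 0111010100
Verification: 1000101100 + 0111010100 = 10000000000; discarding the end carry (carry out of the top bit) leaves the 10-bit value 0000000000, as required for x + (-x)



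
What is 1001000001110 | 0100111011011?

OR: 1 when either bit is 1
  1001000001110
| 0100111011011
---------------
  1101111011111
Decimal: 4622 | 2523 = 7135



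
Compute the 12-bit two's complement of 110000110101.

Original (sign bit 1, negative): 110000110101
Step 1 - Invert all bits: 001111001010
Step 2 - Add 1: 001111001011
Verification: 110000110101 + 001111001011 = 1000000000000; discarding the end carry (carry out of the top bit) leaves the 12-bit value 000000000000, as required for x + (-x)



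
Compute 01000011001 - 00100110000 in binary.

Method 1 - Direct subtraction (column by column from the right: bit − bit − borrow-in; if negative, add 2 and borrow 1 from the next column):
borrow: 01111000000
        01000011001
-       00100110000
-------------------
        00011101001

Method 2 - Add two's complement:
Two's complement of 00100110000: invert → 11011001111, add 1 → 11011010000
  01000011001
+ 11011010000
-------------
 100011101001  (end carry out of the top bit = 1)
Discarding the end carry: 00011101001
Decimal check:
  01000011001 = 512 + 16 + 8 + 1 = 537
  00100110000 = 256 + 32 + 16 = 304
  537 - 304 = 233, and 00011101001 = 128 + 64 + 32 + 8 + 1 = 233 ✓



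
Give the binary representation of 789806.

Using repeated division by 2:
789806 ÷ 2 = 394903 remainder 0
394903 ÷ 2 = 197451 remainder 1
197451 ÷ 2 = 98725 remainder 1
98725 ÷ 2 = 49362 remainder 1
49362 ÷ 2 = 24681 remainder 0
24681 ÷ 2 = 12340 remainder 1
12340 ÷ 2 = 6170 remainder 0
6170 ÷ 2 = 3085 remainder 0
3085 ÷ 2 = 1542 remainder 1
1542 ÷ 2 = 771 remainder 0
771 ÷ 2 = 385 remainder 1
385 ÷ 2 = 192 remainder 1
192 ÷ 2 = 96 remainder 0
96 ÷ 2 = 48 remainder 0
48 ÷ 2 = 24 remainder 0
24 ÷ 2 = 12 remainder 0
12 ÷ 2 = 6 remainder 0
6 ÷ 2 = 3 remainder 0
3 ÷ 2 = 1 remainder 1
1 ÷ 2 = 0 remainder 1
Reading remainders bottom to top: 11000000110100101110



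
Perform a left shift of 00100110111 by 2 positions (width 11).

Original: 00100110111 (decimal 311)
Shift left by 2 positions
Append 2 zeros on the right
Result: 10011011100 (decimal 1244)
Equivalent: 311 << 2 = 311 × 2^2 = 1244



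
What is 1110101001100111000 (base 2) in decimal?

Sum of powers of 2 for each 1-bit:
2^3 + 2^4 + 2^5 + 2^8 + 2^9 + 2^12 + 2^14 + 2^16 + 2^17 + 2^18
= 8 + 16 + 32 + 256 + 512 + 4096 + 16384 + 65536 + 131072 + 262144
= 480056



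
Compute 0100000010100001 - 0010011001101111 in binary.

Method 1 - Direct subtraction (column by column from the right: bit − bit − borrow-in; if negative, add 2 and borrow 1 from the next column):
borrow: 0111110011111100
        0100000010100001
-       0010011001101111
------------------------
        0001101000110010

Method 2 - Add two's complement:
Two's complement of 0010011001101111: invert → 1101100110010000, add 1 → 1101100110010001
  0100000010100001
+ 1101100110010001
------------------
 10001101000110010  (end carry out of the top bit = 1)
Discarding the end carry: 0001101000110010
Decimal check:
  0100000010100001 = 16384 + 128 + 32 + 1 = 16545
  0010011001101111 = 8192 + 1024 + 512 + 64 + 32 + 8 + 4 + 2 + 1 = 9839
  16545 - 9839 = 6706, and 0001101000110010 = 4096 + 2048 + 512 + 32 + 16 + 2 = 6706 ✓



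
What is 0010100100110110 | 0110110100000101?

OR: 1 when either bit is 1
  0010100100110110
| 0110110100000101
------------------
  0110110100110111
Decimal: 10550 | 27909 = 27959



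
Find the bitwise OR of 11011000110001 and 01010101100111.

OR: 1 when either bit is 1
  11011000110001
| 01010101100111
----------------
  11011101110111
Decimal: 13873 | 5479 = 14199



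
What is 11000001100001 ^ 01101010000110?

XOR: 1 when bits differ
  11000001100001
^ 01101010000110
----------------
  10101011100111
Decimal: 12385 ^ 6790 = 10983



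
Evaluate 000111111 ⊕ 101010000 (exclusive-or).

XOR: 1 when bits differ
  000111111
^ 101010000
-----------
  101101111
Decimal: 63 ^ 336 = 367



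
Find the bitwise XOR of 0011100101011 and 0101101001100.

XOR: 1 when bits differ
  0011100101011
^ 0101101001100
---------------
  0110001100111
Decimal: 1835 ^ 2892 = 3175



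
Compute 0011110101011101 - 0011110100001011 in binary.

Method 1 - Direct subtraction (column by column from the right: bit − bit − borrow-in; if negative, add 2 and borrow 1 from the next column):
borrow: 0000000000000100
        0011110101011101
-       0011110100001011
------------------------
        0000000001010010

Method 2 - Add two's complement:
Two's complement of 0011110100001011: invert → 1100001011110100, add 1 → 1100001011110101
  0011110101011101
+ 1100001011110101
------------------
 10000000001010010  (end carry out of the top bit = 1)
Discarding the end carry: 0000000001010010
Decimal check:
  0011110101011101 = 8192 + 4096 + 2048 + 1024 + 256 + 64 + 16 + 8 + 4 + 1 = 15709
  0011110100001011 = 8192 + 4096 + 2048 + 1024 + 256 + 8 + 2 + 1 = 15627
  15709 - 15627 = 82, and 0000000001010010 = 64 + 16 + 2 = 82 ✓



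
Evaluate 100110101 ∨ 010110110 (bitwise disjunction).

OR: 1 when either bit is 1
  100110101
| 010110110
-----------
  110110111
Decimal: 309 | 182 = 439



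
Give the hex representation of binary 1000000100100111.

Group into 4-bit nibbles from right:
  1000 = 8
  0001 = 1
  0010 = 2
  0111 = 7
Result: 8127



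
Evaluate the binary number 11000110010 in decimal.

Sum of powers of 2 for each 1-bit:
2^1 + 2^4 + 2^5 + 2^9 + 2^10
= 2 + 16 + 32 + 512 + 1024
= 1586



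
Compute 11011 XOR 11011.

XOR: 1 when bits differ
  11011
^ 11011
-------
  00000
Decimal: 27 ^ 27 = 0



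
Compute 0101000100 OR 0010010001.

OR: 1 when either bit is 1
  0101000100
| 0010010001
------------
  0111010101
Decimal: 324 | 145 = 469



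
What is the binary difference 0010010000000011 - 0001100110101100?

Method 1 - Direct subtraction (column by column from the right: bit − bit − borrow-in; if negative, add 2 and borrow 1 from the next column):
borrow: 0011011111111000
        0010010000000011
-       0001100110101100
------------------------
        0000101001010111

Method 2 - Add two's complement:
Two's complement of 0001100110101100: invert → 1110011001010011, add 1 → 1110011001010100
  0010010000000011
+ 1110011001010100
------------------
 10000101001010111  (end carry out of the top bit = 1)
Discarding the end carry: 0000101001010111
Decimal check:
  0010010000000011 = 8192 + 1024 + 2 + 1 = 9219
  0001100110101100 = 4096 + 2048 + 256 + 128 + 32 + 8 + 4 = 6572
  9219 - 6572 = 2647, and 0000101001010111 = 2048 + 512 + 64 + 16 + 4 + 2 + 1 = 2647 ✓



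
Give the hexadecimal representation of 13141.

Using repeated division by 16 (digits 10–15 are A–F):
13141 ÷ 16 = 821 remainder 5
821 ÷ 16 = 51 remainder 5
51 ÷ 16 = 3 remainder 3
3 ÷ 16 = 0 remainder 3
Reading remainders bottom to top: 3355



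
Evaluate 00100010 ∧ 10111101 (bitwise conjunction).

AND: 1 only when both bits are 1
  00100010
& 10111101
----------
  00100000
Decimal: 34 & 189 = 32



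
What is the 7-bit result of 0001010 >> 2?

Original: 0001010 (decimal 10)
Shift right by 2 positions
Drop the 2 low bits; fill with zeros on the left
Result: 0000010 (decimal 2)
Equivalent: 10 >> 2 = 10 ÷ 2^2 = 2



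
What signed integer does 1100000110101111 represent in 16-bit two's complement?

Binary: 1100000110101111
Sign bit: 1 (negative)
Invert: 0011111001010000
Add 1:  0011111001010001
Magnitude: 0011111001010001 = 8192 + 4096 + 2048 + 1024 + 512 + 64 + 16 + 1 = 15953
Value: -15953



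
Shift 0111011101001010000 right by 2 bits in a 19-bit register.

Original: 0111011101001010000 (decimal 244304)
Shift right by 2 positions
Drop the 2 low bits; fill with zeros on the left
Result: 0001110111010010100 (decimal 61076)
Equivalent: 244304 >> 2 = 244304 ÷ 2^2 = 61076



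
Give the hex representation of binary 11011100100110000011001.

Group into 4-bit nibbles from right:
  0110 = 6
  1110 = E
  0100 = 4
  1100 = C
  0001 = 1
  1001 = 9
Result: 6E4C19



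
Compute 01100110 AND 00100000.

AND: 1 only when both bits are 1
  01100110
& 00100000
----------
  00100000
Decimal: 102 & 32 = 32



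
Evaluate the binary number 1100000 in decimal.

Sum of powers of 2 for each 1-bit:
2^5 + 2^6
= 32 + 64
= 96



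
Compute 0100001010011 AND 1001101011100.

AND: 1 only when both bits are 1
  0100001010011
& 1001101011100
---------------
  0000001010000
Decimal: 2131 & 4956 = 80



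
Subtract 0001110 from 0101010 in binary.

Method 1 - Direct subtraction (column by column from the right: bit − bit − borrow-in; if negative, add 2 and borrow 1 from the next column):
borrow: 0111000
        0101010
-       0001110
---------------
        0011100

Method 2 - Add two's complement:
Two's complement of 0001110: invert → 1110001, add 1 → 1110010
  0101010
+ 1110010
---------
 10011100  (end carry out of the top bit = 1)
Discarding the end carry: 0011100
Decimal check:
  0101010 = 32 + 8 + 2 = 42
  0001110 = 8 + 4 + 2 = 14
  42 - 14 = 28, and 0011100 = 16 + 8 + 4 = 28 ✓



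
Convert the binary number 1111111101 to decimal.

Sum of powers of 2 for each 1-bit:
2^0 + 2^2 + 2^3 + 2^4 + 2^5 + 2^6 + 2^7 + 2^8 + 2^9
= 1 + 4 + 8 + 16 + 32 + 64 + 128 + 256 + 512
= 1021



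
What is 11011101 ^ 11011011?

XOR: 1 when bits differ
  11011101
^ 11011011
----------
  00000110
Decimal: 221 ^ 219 = 6



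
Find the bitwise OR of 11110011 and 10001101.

OR: 1 when either bit is 1
  11110011
| 10001101
----------
  11111111
Decimal: 243 | 141 = 255



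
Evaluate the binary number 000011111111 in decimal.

Sum of powers of 2 for each 1-bit:
2^0 + 2^1 + 2^2 + 2^3 + 2^4 + 2^5 + 2^6 + 2^7
= 1 + 2 + 4 + 8 + 16 + 32 + 64 + 128
= 255



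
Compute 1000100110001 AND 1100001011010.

AND: 1 only when both bits are 1
  1000100110001
& 1100001011010
---------------
  1000000010000
Decimal: 4401 & 6234 = 4112



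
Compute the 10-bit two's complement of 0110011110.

Original: 0110011110
Step 1 - Invert all bits: 1001100001
Step 2 - Add 1: 1001100010
Verification: 0110011110 + 1001100010 = 10000000000; discarding the end carry (carry out of the top bit) leaves the 10-bit value 0000000000, as required for x + (-x)



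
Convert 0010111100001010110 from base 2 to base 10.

Sum of powers of 2 for each 1-bit:
2^1 + 2^2 + 2^4 + 2^6 + 2^11 + 2^12 + 2^13 + 2^14 + 2^16
= 2 + 4 + 16 + 64 + 2048 + 4096 + 8192 + 16384 + 65536
= 96342



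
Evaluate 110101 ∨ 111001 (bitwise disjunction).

OR: 1 when either bit is 1
  110101
| 111001
--------
  111101
Decimal: 53 | 57 = 61



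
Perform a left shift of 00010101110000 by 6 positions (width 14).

Original: 00010101110000 (decimal 1392)
Shift left by 6 positions
Append 6 zeros on the right and drop the 6 high bits that overflow the 14-bit width
Result: 01110000000000 (decimal 7168)
Equivalent: 1392 << 6 = 1392 × 2^6 = 89088, truncated to 14 bits = 7168



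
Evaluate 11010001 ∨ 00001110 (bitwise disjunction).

OR: 1 when either bit is 1
  11010001
| 00001110
----------
  11011111
Decimal: 209 | 14 = 223



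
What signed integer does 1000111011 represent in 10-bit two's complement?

Binary: 1000111011
Sign bit: 1 (negative)
Invert: 0111000100
Add 1:  0111000101
Magnitude: 0111000101 = 256 + 128 + 64 + 4 + 1 = 453
Value: -453



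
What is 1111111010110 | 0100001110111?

OR: 1 when either bit is 1
  1111111010110
| 0100001110111
---------------
  1111111110111
Decimal: 8150 | 2167 = 8183



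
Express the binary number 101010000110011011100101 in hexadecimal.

Group into 4-bit nibbles from right:
  1010 = A
  1000 = 8
  0110 = 6
  0110 = 6
  1110 = E
  0101 = 5
Result: A866E5



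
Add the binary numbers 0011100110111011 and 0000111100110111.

Add column by column from the right: bit + bit + carry-in; write the sum mod 2, carry 1 when the sum is 2 or 3.
carry:  0111111001111110
        0011100110111011
+       0000111100110111
------------------------
       00100100011110010
(the carry out of the leftmost column, 0, becomes the leading bit)
Decimal check:
  0011100110111011 = 8192 + 4096 + 2048 + 256 + 128 + 32 + 16 + 8 + 2 + 1 = 14779
  0000111100110111 = 2048 + 1024 + 512 + 256 + 32 + 16 + 4 + 2 + 1 = 3895
  14779 + 3895 = 18674, and 00100100011110010 = 16384 + 2048 + 128 + 64 + 32 + 16 + 2 = 18674 ✓



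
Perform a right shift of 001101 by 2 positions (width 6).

Original: 001101 (decimal 13)
Shift right by 2 positions
Drop the 2 low bits; fill with zeros on the left
Result: 000011 (decimal 3)
Equivalent: 13 >> 2 = 13 ÷ 2^2 = 3



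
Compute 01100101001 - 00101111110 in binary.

Method 1 - Direct subtraction (column by column from the right: bit − bit − borrow-in; if negative, add 2 and borrow 1 from the next column):
borrow: 01111111100
        01100101001
-       00101111110
-------------------
        00110101011

Method 2 - Add two's complement:
Two's complement of 00101111110: invert → 11010000001, add 1 → 11010000010
  01100101001
+ 11010000010
-------------
 100110101011  (end carry out of the top bit = 1)
Discarding the end carry: 00110101011
Decimal check:
  01100101001 = 512 + 256 + 32 + 8 + 1 = 809
  00101111110 = 256 + 64 + 32 + 16 + 8 + 4 + 2 = 382
  809 - 382 = 427, and 00110101011 = 256 + 128 + 32 + 8 + 2 + 1 = 427 ✓



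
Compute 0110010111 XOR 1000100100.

XOR: 1 when bits differ
  0110010111
^ 1000100100
------------
  1110110011
Decimal: 407 ^ 548 = 947



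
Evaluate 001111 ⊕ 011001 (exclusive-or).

XOR: 1 when bits differ
  001111
^ 011001
--------
  010110
Decimal: 15 ^ 25 = 22



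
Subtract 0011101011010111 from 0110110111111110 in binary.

Method 1 - Direct subtraction (column by column from the right: bit − bit − borrow-in; if negative, add 2 and borrow 1 from the next column):
borrow: 0110010000001110
        0110110111111110
-       0011101011010111
------------------------
        0011001100100111

Method 2 - Add two's complement:
Two's complement of 0011101011010111: invert → 1100010100101000, add 1 → 1100010100101001
  0110110111111110
+ 1100010100101001
------------------
 10011001100100111  (end carry out of the top bit = 1)
Discarding the end carry: 0011001100100111
Decimal check:
  0110110111111110 = 16384 + 8192 + 2048 + 1024 + 256 + 128 + 64 + 32 + 16 + 8 + 4 + 2 = 28158
  0011101011010111 = 8192 + 4096 + 2048 + 512 + 128 + 64 + 16 + 4 + 2 + 1 = 15063
  28158 - 15063 = 13095, and 0011001100100111 = 8192 + 4096 + 512 + 256 + 32 + 4 + 2 + 1 = 13095 ✓



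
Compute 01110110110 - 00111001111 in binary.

Method 1 - Direct subtraction (column by column from the right: bit − bit − borrow-in; if negative, add 2 and borrow 1 from the next column):
borrow: 01110011110
        01110110110
-       00111001111
-------------------
        00111100111

Method 2 - Add two's complement:
Two's complement of 00111001111: invert → 11000110000, add 1 → 11000110001
  01110110110
+ 11000110001
-------------
 100111100111  (end carry out of the top bit = 1)
Discarding the end carry: 00111100111
Decimal check:
  01110110110 = 512 + 256 + 128 + 32 + 16 + 4 + 2 = 950
  00111001111 = 256 + 128 + 64 + 8 + 4 + 2 + 1 = 463
  950 - 463 = 487, and 00111100111 = 256 + 128 + 64 + 32 + 4 + 2 + 1 = 487 ✓



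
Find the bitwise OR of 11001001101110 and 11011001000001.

OR: 1 when either bit is 1
  11001001101110
| 11011001000001
----------------
  11011001101111
Decimal: 12910 | 13889 = 13935



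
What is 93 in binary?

Using repeated division by 2:
93 ÷ 2 = 46 remainder 1
46 ÷ 2 = 23 remainder 0
23 ÷ 2 = 11 remainder 1
11 ÷ 2 = 5 remainder 1
5 ÷ 2 = 2 remainder 1
2 ÷ 2 = 1 remainder 0
1 ÷ 2 = 0 remainder 1
Reading remainders bottom to top: 1011101



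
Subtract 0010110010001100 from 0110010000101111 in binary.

Method 1 - Direct subtraction (column by column from the right: bit − bit − borrow-in; if negative, add 2 and borrow 1 from the next column):
borrow: 0111111100000000
        0110010000101111
-       0010110010001100
------------------------
        0011011110100011

Method 2 - Add two's complement:
Two's complement of 0010110010001100: invert → 1101001101110011, add 1 → 1101001101110100
  0110010000101111
+ 1101001101110100
------------------
 10011011110100011  (end carry out of the top bit = 1)
Discarding the end carry: 0011011110100011
Decimal check:
  0110010000101111 = 16384 + 8192 + 1024 + 32 + 8 + 4 + 2 + 1 = 25647
  0010110010001100 = 8192 + 2048 + 1024 + 128 + 8 + 4 = 11404
  25647 - 11404 = 14243, and 0011011110100011 = 8192 + 4096 + 1024 + 512 + 256 + 128 + 32 + 2 + 1 = 14243 ✓



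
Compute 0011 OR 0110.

OR: 1 when either bit is 1
  0011
| 0110
------
  0111
Decimal: 3 | 6 = 7



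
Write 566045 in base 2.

Using repeated division by 2:
566045 ÷ 2 = 283022 remainder 1
283022 ÷ 2 = 141511 remainder 0
141511 ÷ 2 = 70755 remainder 1
70755 ÷ 2 = 35377 remainder 1
35377 ÷ 2 = 17688 remainder 1
17688 ÷ 2 = 8844 remainder 0
8844 ÷ 2 = 4422 remainder 0
4422 ÷ 2 = 2211 remainder 0
2211 ÷ 2 = 1105 remainder 1
1105 ÷ 2 = 552 remainder 1
552 ÷ 2 = 276 remainder 0
276 ÷ 2 = 138 remainder 0
138 ÷ 2 = 69 remainder 0
69 ÷ 2 = 34 remainder 1
34 ÷ 2 = 17 remainder 0
17 ÷ 2 = 8 remainder 1
8 ÷ 2 = 4 remainder 0
4 ÷ 2 = 2 remainder 0
2 ÷ 2 = 1 remainder 0
1 ÷ 2 = 0 remainder 1
Reading remainders bottom to top: 10001010001100011101



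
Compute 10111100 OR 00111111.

OR: 1 when either bit is 1
  10111100
| 00111111
----------
  10111111
Decimal: 188 | 63 = 191



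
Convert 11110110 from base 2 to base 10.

Sum of powers of 2 for each 1-bit:
2^1 + 2^2 + 2^4 + 2^5 + 2^6 + 2^7
= 2 + 4 + 16 + 32 + 64 + 128
= 246



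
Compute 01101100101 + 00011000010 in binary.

Add column by column from the right: bit + bit + carry-in; write the sum mod 2, carry 1 when the sum is 2 or 3.
carry:  11110000000
        01101100101
+       00011000010
-------------------
       010000100111
(the carry out of the leftmost column, 0, becomes the leading bit)
Decimal check:
  01101100101 = 512 + 256 + 64 + 32 + 4 + 1 = 869
  00011000010 = 128 + 64 + 2 = 194
  869 + 194 = 1063, and 010000100111 = 1024 + 32 + 4 + 2 + 1 = 1063 ✓



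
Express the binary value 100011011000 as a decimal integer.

Sum of powers of 2 for each 1-bit:
2^3 + 2^4 + 2^6 + 2^7 + 2^11
= 8 + 16 + 64 + 128 + 2048
= 2264



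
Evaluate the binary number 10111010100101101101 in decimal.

Sum of powers of 2 for each 1-bit:
2^0 + 2^2 + 2^3 + 2^5 + 2^6 + 2^8 + 2^11 + 2^13 + 2^15 + 2^16 + 2^17 + 2^19
= 1 + 4 + 8 + 32 + 64 + 256 + 2048 + 8192 + 32768 + 65536 + 131072 + 524288
= 764269



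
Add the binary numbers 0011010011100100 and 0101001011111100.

Add column by column from the right: bit + bit + carry-in; write the sum mod 2, carry 1 when the sum is 2 or 3.
carry:  1110000111111000
        0011010011100100
+       0101001011111100
------------------------
       01000011111100000
(the carry out of the leftmost column, 0, becomes the leading bit)
Decimal check:
  0011010011100100 = 8192 + 4096 + 1024 + 128 + 64 + 32 + 4 = 13540
  0101001011111100 = 16384 + 4096 + 512 + 128 + 64 + 32 + 16 + 8 + 4 = 21244
  13540 + 21244 = 34784, and 01000011111100000 = 32768 + 1024 + 512 + 256 + 128 + 64 + 32 = 34784 ✓



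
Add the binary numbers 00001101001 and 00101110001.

Add column by column from the right: bit + bit + carry-in; write the sum mod 2, carry 1 when the sum is 2 or 3.
carry:  00011000010
        00001101001
+       00101110001
-------------------
       000111011010
(the carry out of the leftmost column, 0, becomes the leading bit)
Decimal check:
  00001101001 = 64 + 32 + 8 + 1 = 105
  00101110001 = 256 + 64 + 32 + 16 + 1 = 369
  105 + 369 = 474, and 000111011010 = 256 + 128 + 64 + 16 + 8 + 2 = 474 ✓



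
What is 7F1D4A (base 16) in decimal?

Expand by place value (powers of 16):
Digit values: F = 15, D = 13, A = 10
7F1D4A = 7 × 16^5 + 15 × 16^4 + 1 × 16^3 + 13 × 16^2 + 4 × 16^1 + 10 × 16^0
= 7 × 1048576 + 15 × 65536 + 1 × 4096 + 13 × 256 + 4 × 16 + 10 × 1
= 7340032 + 983040 + 4096 + 3328 + 64 + 10
= 8330570



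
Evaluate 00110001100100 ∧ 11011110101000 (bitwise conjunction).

AND: 1 only when both bits are 1
  00110001100100
& 11011110101000
----------------
  00010000100000
Decimal: 3172 & 14248 = 1056



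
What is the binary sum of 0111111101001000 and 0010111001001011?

Add column by column from the right: bit + bit + carry-in; write the sum mod 2, carry 1 when the sum is 2 or 3.
carry:  1111110010010000
        0111111101001000
+       0010111001001011
------------------------
       01010110110010011
(the carry out of the leftmost column, 0, becomes the leading bit)
Decimal check:
  0111111101001000 = 16384 + 8192 + 4096 + 2048 + 1024 + 512 + 256 + 64 + 8 = 32584
  0010111001001011 = 8192 + 2048 + 1024 + 512 + 64 + 8 + 2 + 1 = 11851
  32584 + 11851 = 44435, and 01010110110010011 = 32768 + 8192 + 2048 + 1024 + 256 + 128 + 16 + 2 + 1 = 44435 ✓



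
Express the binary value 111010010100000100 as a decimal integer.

Sum of powers of 2 for each 1-bit:
2^2 + 2^8 + 2^10 + 2^13 + 2^15 + 2^16 + 2^17
= 4 + 256 + 1024 + 8192 + 32768 + 65536 + 131072
= 238852



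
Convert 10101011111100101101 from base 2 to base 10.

Sum of powers of 2 for each 1-bit:
2^0 + 2^2 + 2^3 + 2^5 + 2^8 + 2^9 + 2^10 + 2^11 + 2^12 + 2^13 + 2^15 + 2^17 + 2^19
= 1 + 4 + 8 + 32 + 256 + 512 + 1024 + 2048 + 4096 + 8192 + 32768 + 131072 + 524288
= 704301



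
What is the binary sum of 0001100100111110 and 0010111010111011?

Add column by column from the right: bit + bit + carry-in; write the sum mod 2, carry 1 when the sum is 2 or 3.
carry:  0111000001111100
        0001100100111110
+       0010111010111011
------------------------
       00100011111111001
(the carry out of the leftmost column, 0, becomes the leading bit)
Decimal check:
  0001100100111110 = 4096 + 2048 + 256 + 32 + 16 + 8 + 4 + 2 = 6462
  0010111010111011 = 8192 + 2048 + 1024 + 512 + 128 + 32 + 16 + 8 + 2 + 1 = 11963
  6462 + 11963 = 18425, and 00100011111111001 = 16384 + 1024 + 512 + 256 + 128 + 64 + 32 + 16 + 8 + 1 = 18425 ✓



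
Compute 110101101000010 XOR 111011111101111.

XOR: 1 when bits differ
  110101101000010
^ 111011111101111
-----------------
  001110010101101
Decimal: 27458 ^ 30703 = 7341



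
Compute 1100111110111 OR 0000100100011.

OR: 1 when either bit is 1
  1100111110111
| 0000100100011
---------------
  1100111110111
Decimal: 6647 | 291 = 6647



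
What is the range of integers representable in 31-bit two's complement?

For 31-bit two's complement:
Minimum: -2^30 = -1073741824
Maximum: 2^30 - 1 = 1073741823



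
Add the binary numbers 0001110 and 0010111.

Add column by column from the right: bit + bit + carry-in; write the sum mod 2, carry 1 when the sum is 2 or 3.
carry:  0111100
        0001110
+       0010111
---------------
       00100101
(the carry out of the leftmost column, 0, becomes the leading bit)
Decimal check:
  0001110 = 8 + 4 + 2 = 14
  0010111 = 16 + 4 + 2 + 1 = 23
  14 + 23 = 37, and 00100101 = 32 + 4 + 1 = 37 ✓



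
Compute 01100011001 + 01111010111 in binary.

Add column by column from the right: bit + bit + carry-in; write the sum mod 2, carry 1 when the sum is 2 or 3.
carry:  11000111110
        01100011001
+       01111010111
-------------------
       011011110000
(the carry out of the leftmost column, 0, becomes the leading bit)
Decimal check:
  01100011001 = 512 + 256 + 16 + 8 + 1 = 793
  01111010111 = 512 + 256 + 128 + 64 + 16 + 4 + 2 + 1 = 983
  793 + 983 = 1776, and 011011110000 = 1024 + 512 + 128 + 64 + 32 + 16 = 1776 ✓



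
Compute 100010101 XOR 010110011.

XOR: 1 when bits differ
  100010101
^ 010110011
-----------
  110100110
Decimal: 277 ^ 179 = 422



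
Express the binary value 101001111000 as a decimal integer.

Sum of powers of 2 for each 1-bit:
2^3 + 2^4 + 2^5 + 2^6 + 2^9 + 2^11
= 8 + 16 + 32 + 64 + 512 + 2048
= 2680



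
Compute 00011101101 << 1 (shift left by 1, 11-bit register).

Original: 00011101101 (decimal 237)
Shift left by 1 position
Append 1 zero on the right
Result: 00111011010 (decimal 474)
Equivalent: 237 << 1 = 237 × 2^1 = 474



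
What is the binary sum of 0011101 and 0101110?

Add column by column from the right: bit + bit + carry-in; write the sum mod 2, carry 1 when the sum is 2 or 3.
carry:  1111000
        0011101
+       0101110
---------------
       01001011
(the carry out of the leftmost column, 0, becomes the leading bit)
Decimal check:
  0011101 = 16 + 8 + 4 + 1 = 29
  0101110 = 32 + 8 + 4 + 2 = 46
  29 + 46 = 75, and 01001011 = 64 + 8 + 2 + 1 = 75 ✓



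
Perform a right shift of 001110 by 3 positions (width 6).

Original: 001110 (decimal 14)
Shift right by 3 positions
Drop the 3 low bits; fill with zeros on the left
Result: 000001 (decimal 1)
Equivalent: 14 >> 3 = 14 ÷ 2^3 = 1



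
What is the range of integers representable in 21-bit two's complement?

For 21-bit two's complement:
Minimum: -2^20 = -1048576
Maximum: 2^20 - 1 = 1048575



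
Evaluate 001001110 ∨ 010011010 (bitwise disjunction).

OR: 1 when either bit is 1
  001001110
| 010011010
-----------
  011011110
Decimal: 78 | 154 = 222



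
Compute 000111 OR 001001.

OR: 1 when either bit is 1
  000111
| 001001
--------
  001111
Decimal: 7 | 9 = 15



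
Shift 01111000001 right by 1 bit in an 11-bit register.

Original: 01111000001 (decimal 961)
Shift right by 1 position
Drop the 1 low bit; fill with zero on the left
Result: 00111100000 (decimal 480)
Equivalent: 961 >> 1 = 961 ÷ 2^1 = 480



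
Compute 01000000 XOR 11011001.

XOR: 1 when bits differ
  01000000
^ 11011001
----------
  10011001
Decimal: 64 ^ 217 = 153



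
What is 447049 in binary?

Using repeated division by 2:
447049 ÷ 2 = 223524 remainder 1
223524 ÷ 2 = 111762 remainder 0
111762 ÷ 2 = 55881 remainder 0
55881 ÷ 2 = 27940 remainder 1
27940 ÷ 2 = 13970 remainder 0
13970 ÷ 2 = 6985 remainder 0
6985 ÷ 2 = 3492 remainder 1
3492 ÷ 2 = 1746 remainder 0
1746 ÷ 2 = 873 remainder 0
873 ÷ 2 = 436 remainder 1
436 ÷ 2 = 218 remainder 0
218 ÷ 2 = 109 remainder 0
109 ÷ 2 = 54 remainder 1
54 ÷ 2 = 27 remainder 0
27 ÷ 2 = 13 remainder 1
13 ÷ 2 = 6 remainder 1
6 ÷ 2 = 3 remainder 0
3 ÷ 2 = 1 remainder 1
1 ÷ 2 = 0 remainder 1
Reading remainders bottom to top: 1101101001001001001



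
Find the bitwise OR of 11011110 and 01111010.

OR: 1 when either bit is 1
  11011110
| 01111010
----------
  11111110
Decimal: 222 | 122 = 254



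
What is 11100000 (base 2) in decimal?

Sum of powers of 2 for each 1-bit:
2^5 + 2^6 + 2^7
= 32 + 64 + 128
= 224



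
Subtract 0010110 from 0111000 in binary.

Method 1 - Direct subtraction (column by column from the right: bit − bit − borrow-in; if negative, add 2 and borrow 1 from the next column):
borrow: 0001100
        0111000
-       0010110
---------------
        0100010

Method 2 - Add two's complement:
Two's complement of 0010110: invert → 1101001, add 1 → 1101010
  0111000
+ 1101010
---------
 10100010  (end carry out of the top bit = 1)
Discarding the end carry: 0100010
Decimal check:
  0111000 = 32 + 16 + 8 = 56
  0010110 = 16 + 4 + 2 = 22
  56 - 22 = 34, and 0100010 = 32 + 2 = 34 ✓



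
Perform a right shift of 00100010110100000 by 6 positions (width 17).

Original: 00100010110100000 (decimal 17824)
Shift right by 6 positions
Drop the 6 low bits; fill with zeros on the left
Result: 00000000100010110 (decimal 278)
Equivalent: 17824 >> 6 = 17824 ÷ 2^6 = 278



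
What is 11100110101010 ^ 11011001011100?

XOR: 1 when bits differ
  11100110101010
^ 11011001011100
----------------
  00111111110110
Decimal: 14762 ^ 13916 = 4086



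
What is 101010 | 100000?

OR: 1 when either bit is 1
  101010
| 100000
--------
  101010
Decimal: 42 | 32 = 42



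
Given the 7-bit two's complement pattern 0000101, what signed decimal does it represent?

Binary: 0000101
Sign bit: 0 (non-negative)
Read directly as an unsigned value:
0000101 = 4 + 1 = 5
Value: 5



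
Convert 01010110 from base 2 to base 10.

Sum of powers of 2 for each 1-bit:
2^1 + 2^2 + 2^4 + 2^6
= 2 + 4 + 16 + 64
= 86



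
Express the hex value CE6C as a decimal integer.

Expand by place value (powers of 16):
Digit values: C = 12, E = 14
CE6C = 12 × 16^3 + 14 × 16^2 + 6 × 16^1 + 12 × 16^0
= 12 × 4096 + 14 × 256 + 6 × 16 + 12 × 1
= 49152 + 3584 + 96 + 12
= 52844



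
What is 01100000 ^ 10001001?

XOR: 1 when bits differ
  01100000
^ 10001001
----------
  11101001
Decimal: 96 ^ 137 = 233



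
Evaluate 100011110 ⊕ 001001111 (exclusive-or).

XOR: 1 when bits differ
  100011110
^ 001001111
-----------
  101010001
Decimal: 286 ^ 79 = 337



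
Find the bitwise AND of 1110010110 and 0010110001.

AND: 1 only when both bits are 1
  1110010110
& 0010110001
------------
  0010010000
Decimal: 918 & 177 = 144



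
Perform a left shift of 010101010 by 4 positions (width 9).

Original: 010101010 (decimal 170)
Shift left by 4 positions
Append 4 zeros on the right and drop the 4 high bits that overflow the 9-bit width
Result: 010100000 (decimal 160)
Equivalent: 170 << 4 = 170 × 2^4 = 2720, truncated to 9 bits = 160



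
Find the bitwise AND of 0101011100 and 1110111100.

AND: 1 only when both bits are 1
  0101011100
& 1110111100
------------
  0100011100
Decimal: 348 & 956 = 284



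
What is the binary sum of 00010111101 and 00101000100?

Add column by column from the right: bit + bit + carry-in; write the sum mod 2, carry 1 when the sum is 2 or 3.
carry:  01111111000
        00010111101
+       00101000100
-------------------
       001000000001
(the carry out of the leftmost column, 0, becomes the leading bit)
Decimal check:
  00010111101 = 128 + 32 + 16 + 8 + 4 + 1 = 189
  00101000100 = 256 + 64 + 4 = 324
  189 + 324 = 513, and 001000000001 = 512 + 1 = 513 ✓



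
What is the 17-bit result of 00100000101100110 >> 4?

Original: 00100000101100110 (decimal 16742)
Shift right by 4 positions
Drop the 4 low bits; fill with zeros on the left
Result: 00000010000010110 (decimal 1046)
Equivalent: 16742 >> 4 = 16742 ÷ 2^4 = 1046



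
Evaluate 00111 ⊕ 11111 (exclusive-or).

XOR: 1 when bits differ
  00111
^ 11111
-------
  11000
Decimal: 7 ^ 31 = 24



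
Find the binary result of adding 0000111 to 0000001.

Add column by column from the right: bit + bit + carry-in; write the sum mod 2, carry 1 when the sum is 2 or 3.
carry:  0001110
        0000111
+       0000001
---------------
       00001000
(the carry out of the leftmost column, 0, becomes the leading bit)
Decimal check:
  0000111 = 4 + 2 + 1 = 7
  0000001 = 1
  7 + 1 = 8, and 00001000 = 8 ✓



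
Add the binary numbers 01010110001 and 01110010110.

Add column by column from the right: bit + bit + carry-in; write the sum mod 2, carry 1 when the sum is 2 or 3.
carry:  11101100000
        01010110001
+       01110010110
-------------------
       011001000111
(the carry out of the leftmost column, 0, becomes the leading bit)
Decimal check:
  01010110001 = 512 + 128 + 32 + 16 + 1 = 689
  01110010110 = 512 + 256 + 128 + 16 + 4 + 2 = 918
  689 + 918 = 1607, and 011001000111 = 1024 + 512 + 64 + 4 + 2 + 1 = 1607 ✓



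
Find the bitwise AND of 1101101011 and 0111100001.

AND: 1 only when both bits are 1
  1101101011
& 0111100001
------------
  0101100001
Decimal: 875 & 481 = 353



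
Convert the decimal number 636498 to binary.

Using repeated division by 2:
636498 ÷ 2 = 318249 remainder 0
318249 ÷ 2 = 159124 remainder 1
159124 ÷ 2 = 79562 remainder 0
79562 ÷ 2 = 39781 remainder 0
39781 ÷ 2 = 19890 remainder 1
19890 ÷ 2 = 9945 remainder 0
9945 ÷ 2 = 4972 remainder 1
4972 ÷ 2 = 2486 remainder 0
2486 ÷ 2 = 1243 remainder 0
1243 ÷ 2 = 621 remainder 1
621 ÷ 2 = 310 remainder 1
310 ÷ 2 = 155 remainder 0
155 ÷ 2 = 77 remainder 1
77 ÷ 2 = 38 remainder 1
38 ÷ 2 = 19 remainder 0
19 ÷ 2 = 9 remainder 1
9 ÷ 2 = 4 remainder 1
4 ÷ 2 = 2 remainder 0
2 ÷ 2 = 1 remainder 0
1 ÷ 2 = 0 remainder 1
Reading remainders bottom to top: 10011011011001010010



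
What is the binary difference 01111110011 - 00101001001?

Method 1 - Direct subtraction (column by column from the right: bit − bit − borrow-in; if negative, add 2 and borrow 1 from the next column):
borrow: 00000010000
        01111110011
-       00101001001
-------------------
        01010101010

Method 2 - Add two's complement:
Two's complement of 00101001001: invert → 11010110110, add 1 → 11010110111
  01111110011
+ 11010110111
-------------
 101010101010  (end carry out of the top bit = 1)
Discarding the end carry: 01010101010
Decimal check:
  01111110011 = 512 + 256 + 128 + 64 + 32 + 16 + 2 + 1 = 1011
  00101001001 = 256 + 64 + 8 + 1 = 329
  1011 - 329 = 682, and 01010101010 = 512 + 128 + 32 + 8 + 2 = 682 ✓



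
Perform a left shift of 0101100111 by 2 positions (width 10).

Original: 0101100111 (decimal 359)
Shift left by 2 positions
Append 2 zeros on the right and drop the 2 high bits that overflow the 10-bit width
Result: 0110011100 (decimal 412)
Equivalent: 359 << 2 = 359 × 2^2 = 1436, truncated to 10 bits = 412



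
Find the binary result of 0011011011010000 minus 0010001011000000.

Method 1 - Direct subtraction (column by column from the right: bit − bit − borrow-in; if negative, add 2 and borrow 1 from the next column):
borrow: 0000000000000000
        0011011011010000
-       0010001011000000
------------------------
        0001010000010000

Method 2 - Add two's complement:
Two's complement of 0010001011000000: invert → 1101110100111111, add 1 → 1101110101000000
  0011011011010000
+ 1101110101000000
------------------
 10001010000010000  (end carry out of the top bit = 1)
Discarding the end carry: 0001010000010000
Decimal check:
  0011011011010000 = 8192 + 4096 + 1024 + 512 + 128 + 64 + 16 = 14032
  0010001011000000 = 8192 + 512 + 128 + 64 = 8896
  14032 - 8896 = 5136, and 0001010000010000 = 4096 + 1024 + 16 = 5136 ✓

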